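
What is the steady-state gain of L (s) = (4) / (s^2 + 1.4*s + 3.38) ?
DC gain = L(0) = num(0)/den(0) = 4/3.38 = 1.183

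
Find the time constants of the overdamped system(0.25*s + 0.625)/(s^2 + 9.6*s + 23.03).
Overdamped: real poles at -4.7, -4.9. τ = -1/pole → τ₁ = 0.2128, τ₂ = 0.2041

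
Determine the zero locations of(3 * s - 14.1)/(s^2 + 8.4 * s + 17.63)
Set numerator = 0: 3*s - 14.1 = 0 → Zeros: 4.7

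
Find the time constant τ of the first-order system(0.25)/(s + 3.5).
First-order system: τ = -1/pole. Pole = -3.5. τ = -1/(-3.5) = 0.2857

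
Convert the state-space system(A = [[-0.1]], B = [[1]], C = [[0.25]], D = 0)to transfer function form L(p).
L(p) = C(pI - A)⁻¹B + D.
Characteristic polynomial det(pI - A) = p + 0.1.
Numerator from C·adj(pI-A)·B + D·det(pI-A) = 0.25.
L(p) = (0.25)/(p + 0.1)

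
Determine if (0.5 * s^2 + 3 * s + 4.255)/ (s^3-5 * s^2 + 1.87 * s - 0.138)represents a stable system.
Denominator: s^3 - 5*s^2 + 1.87*s - 0.138 = (s - 4.6)(s - 0.1)(s - 0.3). Poles: 0.1, 0.3, 4.6. All Re(p)<0: No (unstable)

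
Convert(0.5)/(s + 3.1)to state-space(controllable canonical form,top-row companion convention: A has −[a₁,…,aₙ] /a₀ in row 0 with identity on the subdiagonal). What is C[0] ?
Reachable canonical form: C = numerator coefficients (right-aligned, zero-padded to length n).
num = 0.5, C = [[0.5]].
C[0] = 0.5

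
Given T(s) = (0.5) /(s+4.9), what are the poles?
Set denominator = 0: s + 4.9 = 0 → Poles: -4.9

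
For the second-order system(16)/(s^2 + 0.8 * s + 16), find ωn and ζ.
Standard form: ωn²/(s²+2ζωn·s+ωn²).
const=16=ωn² → ωn=4, s coeff=0.8=2ζωn → ζ=0.1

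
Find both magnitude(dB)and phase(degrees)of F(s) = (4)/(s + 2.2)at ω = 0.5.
Substitute s = j*0.5: F(j0.5) = 1.72888 - 0.392927j.
|F| = 20*log₁₀(sqrt(Re²+Im²)) = 4.97 dB.
∠F = atan2(Im, Re) = -12.80°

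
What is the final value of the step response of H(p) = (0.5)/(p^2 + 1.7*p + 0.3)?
FVT: lim_{t→∞} y(t) = lim_{p→0} p*Y(p) where Y(p) = H(p)/p.
= lim_{p→0} H(p) = H(0) = num(0)/den(0) = 0.5/0.3 = 1.667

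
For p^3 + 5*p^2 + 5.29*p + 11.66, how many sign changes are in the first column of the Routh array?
Routh array:
p^3: [1, 5.29]; p^2: [5, 11.66]; p^1: [2.958]; p^0: [11.66]
First column: [1, 5, 2.958, 11.66]. Sign changes = 0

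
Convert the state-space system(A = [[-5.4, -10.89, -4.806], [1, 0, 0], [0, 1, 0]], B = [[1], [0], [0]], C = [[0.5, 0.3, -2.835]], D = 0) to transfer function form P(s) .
P(s) = C(sI - A)⁻¹B + D.
Characteristic polynomial det(sI - A) = s^3 + 5.4*s^2 + 10.89*s + 4.806.
Numerator from C·adj(sI-A)·B + D·det(sI-A) = 0.5*s^2 + 0.3*s - 2.835.
P(s) = (0.5*s^2 + 0.3*s - 2.835)/(s^3 + 5.4*s^2 + 10.89*s + 4.806)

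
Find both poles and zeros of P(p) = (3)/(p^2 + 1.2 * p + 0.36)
Set denominator = 0: p^2 + 1.2*p + 0.36 = (p + 0.6)(p + 0.6) = 0 → Poles: -0.6, -0.6
Numerator is a nonzero constant (3) → Zeros: none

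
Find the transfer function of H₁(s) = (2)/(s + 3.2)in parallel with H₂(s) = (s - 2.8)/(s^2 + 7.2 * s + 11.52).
Parallel: H = H₁ + H₂ = (n₁·d₂ + n₂·d₁)/(d₁·d₂).
n₁·d₂ = 2*s^2 + 14.4*s + 23.04. n₂·d₁ = s^2 + 0.4*s - 8.96. Sum = 3*s^2 + 14.8*s + 14.08. d₁·d₂ = s^3 + 10.4*s^2 + 34.56*s + 36.864.
H(s) = (3*s^2 + 14.8*s + 14.08)/(s^3 + 10.4*s^2 + 34.56*s + 36.864)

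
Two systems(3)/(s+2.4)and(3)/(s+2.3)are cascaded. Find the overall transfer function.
Series: H = H₁ · H₂ = (n₁·n₂)/(d₁·d₂).
Num: n₁·n₂ = 9. Den: d₁·d₂ = s^2 + 4.7*s + 5.52.
H(s) = (9)/(s^2 + 4.7*s + 5.52)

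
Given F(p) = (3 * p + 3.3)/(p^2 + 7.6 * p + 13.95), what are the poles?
Set denominator = 0: p^2 + 7.6*p + 13.95 = (p + 3.1)(p + 4.5) = 0 → Poles: -3.1, -4.5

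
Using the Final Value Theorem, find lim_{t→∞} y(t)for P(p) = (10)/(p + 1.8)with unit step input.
FVT: lim_{t→∞} y(t) = lim_{p→0} p*Y(p) where Y(p) = P(p)/p.
= lim_{p→0} P(p) = P(0) = num(0)/den(0) = 10/1.8 = 5.556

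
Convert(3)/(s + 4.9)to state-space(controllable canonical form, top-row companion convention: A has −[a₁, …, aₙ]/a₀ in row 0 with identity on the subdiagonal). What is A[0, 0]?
Reachable canonical form for den = s + 4.9: top row of A = -[a₁,a₂,...,aₙ]/a₀, ones on the subdiagonal, zeros elsewhere.
A = [[-4.9]].
A[0,0] = -4.9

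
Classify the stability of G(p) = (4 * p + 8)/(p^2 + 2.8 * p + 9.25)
Denominator: p^2 + 2.8*p + 9.25. Poles: -1.4 + 2.7j, -1.4 - 2.7j. Stable (all poles in LHP)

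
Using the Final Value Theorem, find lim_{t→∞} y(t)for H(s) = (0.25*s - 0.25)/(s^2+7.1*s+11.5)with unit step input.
FVT: lim_{t→∞} y(t) = lim_{s→0} s*Y(s) where Y(s) = H(s)/s.
= lim_{s→0} H(s) = H(0) = num(0)/den(0) = -0.25/11.5 = -0.02174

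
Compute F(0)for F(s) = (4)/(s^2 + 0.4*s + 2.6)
DC gain = F(0) = num(0)/den(0) = 4/2.6 = 1.538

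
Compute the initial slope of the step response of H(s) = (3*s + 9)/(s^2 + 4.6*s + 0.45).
IVT: y'(0⁺) = lim_{s→∞} s²·Y(s) = lim_{s→∞} s·H(s).
deg(num) = 1, deg(den) = 2, relative degree = 1, so s·H(s) → (leading num)/(leading den) = 3/1 = 3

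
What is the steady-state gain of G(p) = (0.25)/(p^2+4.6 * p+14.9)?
DC gain = G(0) = num(0)/den(0) = 0.25/14.9 = 0.01678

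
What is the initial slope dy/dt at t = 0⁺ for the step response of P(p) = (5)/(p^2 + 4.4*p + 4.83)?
IVT: y'(0⁺) = lim_{p→∞} p²·Y(p) = lim_{p→∞} p·P(p).
deg(num) = 0, deg(den) = 2, relative degree = 2 ≥ 2, so p·P(p) → 0. Initial slope = 0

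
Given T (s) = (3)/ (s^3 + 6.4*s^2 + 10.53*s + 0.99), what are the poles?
Set denominator = 0: s^3 + 6.4*s^2 + 10.53*s + 0.99 = (s + 0.1)(s + 3.3)(s + 3) = 0 → Poles: -0.1, -3, -3.3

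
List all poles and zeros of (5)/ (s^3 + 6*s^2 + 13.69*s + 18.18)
Set denominator = 0: s^3 + 6*s^2 + 13.69*s + 18.18 = (s + 3.6)(s^2 + 2.4*s + 5.05) = 0 → Poles: -1.2 + 1.9j, -1.2 - 1.9j, -3.6
Numerator is a nonzero constant (5) → Zeros: none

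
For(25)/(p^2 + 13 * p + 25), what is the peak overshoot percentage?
Standard form: ωn²/(p²+2ζωn·p+ωn²) → ωn = 5, ζ = 1.3.
ζ ≥ 1, so the response is non-oscillatory: peak overshoot = 0%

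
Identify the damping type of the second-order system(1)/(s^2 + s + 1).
Standard form: ωn²/(s²+2ζωn·s+ωn²) gives ωn=1, ζ=0.5.
Underdamped (ζ = 0.5 < 1)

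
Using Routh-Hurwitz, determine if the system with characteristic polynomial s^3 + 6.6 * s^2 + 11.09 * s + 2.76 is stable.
Routh array:
s^3: [1, 11.09]; s^2: [6.6, 2.76]; s^1: [10.6718]; s^0: [2.76]
First column: [1, 6.6, 10.6718, 2.76]. Sign changes = 0.
Yes, stable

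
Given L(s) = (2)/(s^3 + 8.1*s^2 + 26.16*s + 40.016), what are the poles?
Set denominator = 0: s^3 + 8.1*s^2 + 26.16*s + 40.016 = (s + 4.1)(s^2 + 4*s + 9.76) = 0 → Poles: -2 + 2.4j, -2 - 2.4j, -4.1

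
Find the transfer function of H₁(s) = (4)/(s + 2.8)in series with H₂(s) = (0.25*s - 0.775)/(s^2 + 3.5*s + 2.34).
Series: H = H₁ · H₂ = (n₁·n₂)/(d₁·d₂).
Num: n₁·n₂ = s - 3.1. Den: d₁·d₂ = s^3 + 6.3*s^2 + 12.14*s + 6.552.
H(s) = (s - 3.1)/(s^3 + 6.3*s^2 + 12.14*s + 6.552)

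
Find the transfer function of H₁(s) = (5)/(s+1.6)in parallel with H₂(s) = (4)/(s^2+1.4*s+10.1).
Parallel: H = H₁ + H₂ = (n₁·d₂ + n₂·d₁)/(d₁·d₂).
n₁·d₂ = 5*s^2 + 7*s + 50.5. n₂·d₁ = 4*s + 6.4. Sum = 5*s^2 + 11*s + 56.9. d₁·d₂ = s^3 + 3*s^2 + 12.34*s + 16.16.
H(s) = (5*s^2 + 11*s + 56.9)/(s^3 + 3*s^2 + 12.34*s + 16.16)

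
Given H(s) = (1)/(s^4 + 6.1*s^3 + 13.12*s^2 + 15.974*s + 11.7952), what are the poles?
Set denominator = 0: s^4 + 6.1*s^3 + 13.12*s^2 + 15.974*s + 11.7952 = (s + 1.9)(s + 3.2)(s^2 + s + 1.94) = 0 → Poles: -0.5 + 1.3j, -0.5 - 1.3j, -1.9, -3.2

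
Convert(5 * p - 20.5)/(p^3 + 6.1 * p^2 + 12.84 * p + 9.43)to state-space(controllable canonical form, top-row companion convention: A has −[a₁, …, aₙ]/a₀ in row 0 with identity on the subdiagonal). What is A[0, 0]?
Reachable canonical form for den = p^3 + 6.1*p^2 + 12.84*p + 9.43: top row of A = -[a₁,a₂,...,aₙ]/a₀, ones on the subdiagonal, zeros elsewhere.
A = [[-6.1, -12.84, -9.43], [1, 0, 0], [0, 1, 0]].
A[0,0] = -6.1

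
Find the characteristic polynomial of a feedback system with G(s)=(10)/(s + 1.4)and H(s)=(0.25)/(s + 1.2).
Characteristic poly = G_den * H_den + G_num * H_num = (s^2 + 2.6*s + 1.68) + (2.5) = s^2 + 2.6*s + 4.18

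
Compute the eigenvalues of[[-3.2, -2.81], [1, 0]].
Eigenvalues solve det(λI - A) = 0.
Characteristic polynomial: λ^2 + 3.2*λ + 2.81 = 0.
Roots: -1.6 + 0.5j, -1.6 - 0.5j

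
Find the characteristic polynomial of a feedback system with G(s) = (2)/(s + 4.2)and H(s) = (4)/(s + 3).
Characteristic poly = G_den * H_den + G_num * H_num = (s^2 + 7.2*s + 12.6) + (8) = s^2 + 7.2*s + 20.6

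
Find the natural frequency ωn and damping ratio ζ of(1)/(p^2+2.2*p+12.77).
Underdamped: complex pole -1.1 + 3.4j. ωn = |pole| = 3.574, ζ = -Re(pole)/ωn = 0.3078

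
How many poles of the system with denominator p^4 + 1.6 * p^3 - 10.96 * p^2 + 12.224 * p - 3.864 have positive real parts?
p^4 + 1.6*p^3 - 10.96*p^2 + 12.224*p - 3.864 = (p - 1)(p - 0.6)(p - 1.4)(p + 4.6). Poles: -4.6, 0.6, 1, 1.4. RHP poles (Re>0): 3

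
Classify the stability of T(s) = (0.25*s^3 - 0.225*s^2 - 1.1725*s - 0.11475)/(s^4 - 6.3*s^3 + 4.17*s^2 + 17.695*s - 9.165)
Denominator: s^4 - 6.3*s^3 + 4.17*s^2 + 17.695*s - 9.165 = (s - 4.7)(s - 2.6)(s - 0.5)(s + 1.5). Poles: -1.5, 0.5, 2.6, 4.7. Unstable (3 pole(s) in RHP)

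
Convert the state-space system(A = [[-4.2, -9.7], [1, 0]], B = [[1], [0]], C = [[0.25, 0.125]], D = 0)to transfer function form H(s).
H(s) = C(sI - A)⁻¹B + D.
Characteristic polynomial det(sI - A) = s^2 + 4.2*s + 9.7.
Numerator from C·adj(sI-A)·B + D·det(sI-A) = 0.25*s + 0.125.
H(s) = (0.25*s + 0.125)/(s^2 + 4.2*s + 9.7)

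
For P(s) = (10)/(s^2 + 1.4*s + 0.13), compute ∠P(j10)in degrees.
Substitute s = j*10: P(j10) = -0.0982004 - 0.013766j.
∠P(j10) = atan2(Im, Re) = atan2(-0.013766, -0.0982004) = -172.02°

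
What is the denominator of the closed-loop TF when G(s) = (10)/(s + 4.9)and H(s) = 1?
Characteristic poly = G_den * H_den + G_num * H_num = (s + 4.9) + (10) = s + 14.9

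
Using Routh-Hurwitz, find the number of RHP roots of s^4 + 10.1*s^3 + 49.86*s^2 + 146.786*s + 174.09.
Routh array:
s^4: [1, 49.86, 174.09]; s^3: [10.1, 146.786]; s^2: [35.3267, 174.09]; s^1: [97.0132]; s^0: [174.09]
First column: [1, 10.1, 35.3267, 97.0132, 174.09]. Sign changes = RHP roots = 0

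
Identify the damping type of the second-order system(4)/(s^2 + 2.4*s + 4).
Standard form: ωn²/(s²+2ζωn·s+ωn²) gives ωn=2, ζ=0.6.
Underdamped (ζ = 0.6 < 1)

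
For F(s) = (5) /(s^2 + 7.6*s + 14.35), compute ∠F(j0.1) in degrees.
Substitute s = j*0.1: F(j0.1) = 0.347698 - 0.0184275j.
∠F(j0.1) = atan2(Im, Re) = atan2(-0.0184275, 0.347698) = -3.03°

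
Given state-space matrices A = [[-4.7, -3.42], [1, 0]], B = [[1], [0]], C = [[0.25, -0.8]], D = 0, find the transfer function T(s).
T(s) = C(sI - A)⁻¹B + D.
Characteristic polynomial det(sI - A) = s^2 + 4.7*s + 3.42.
Numerator from C·adj(sI-A)·B + D·det(sI-A) = 0.25*s - 0.8.
T(s) = (0.25*s - 0.8)/(s^2 + 4.7*s + 3.42)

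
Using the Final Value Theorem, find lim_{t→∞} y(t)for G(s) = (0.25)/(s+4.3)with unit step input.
FVT: lim_{t→∞} y(t) = lim_{s→0} s*Y(s) where Y(s) = G(s)/s.
= lim_{s→0} G(s) = G(0) = num(0)/den(0) = 0.25/4.3 = 0.05814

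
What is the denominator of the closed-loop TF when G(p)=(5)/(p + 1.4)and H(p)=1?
Characteristic poly = G_den * H_den + G_num * H_num = (p + 1.4) + (5) = p + 6.4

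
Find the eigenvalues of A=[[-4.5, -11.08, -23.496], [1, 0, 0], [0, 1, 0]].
Eigenvalues solve det(λI - A) = 0.
Characteristic polynomial: λ^3 + 4.5*λ^2 + 11.08*λ + 23.496 = 0.
Factor: (λ + 3.3)(λ^2 + 1.2*λ + 7.12) = 0.
Roots: -0.6 + 2.6j, -0.6 - 2.6j, -3.3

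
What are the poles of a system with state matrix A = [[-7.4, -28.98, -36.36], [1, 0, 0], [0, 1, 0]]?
Eigenvalues solve det(λI - A) = 0.
Characteristic polynomial: λ^3 + 7.4*λ^2 + 28.98*λ + 36.36 = 0.
Factor: (λ + 2)(λ^2 + 5.4*λ + 18.18) = 0.
Roots: -2, -2.7 + 3.3j, -2.7 - 3.3j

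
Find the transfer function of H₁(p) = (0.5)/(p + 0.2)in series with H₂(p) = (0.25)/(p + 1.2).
Series: H = H₁ · H₂ = (n₁·n₂)/(d₁·d₂).
Num: n₁·n₂ = 0.125. Den: d₁·d₂ = p^2 + 1.4*p + 0.24.
H(p) = (0.125)/(p^2 + 1.4*p + 0.24)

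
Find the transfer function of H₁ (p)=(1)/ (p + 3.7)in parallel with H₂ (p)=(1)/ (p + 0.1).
Parallel: H = H₁ + H₂ = (n₁·d₂ + n₂·d₁)/(d₁·d₂).
n₁·d₂ = p + 0.1. n₂·d₁ = p + 3.7. Sum = 2*p + 3.8. d₁·d₂ = p^2 + 3.8*p + 0.37.
H(p) = (2*p + 3.8)/(p^2 + 3.8*p + 0.37)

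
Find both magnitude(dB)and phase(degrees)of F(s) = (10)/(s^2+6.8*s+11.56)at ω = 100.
Substitute s = j*100: F(j100) = -0.000996539 - 6.78431e-05j.
|F| = 20*log₁₀(sqrt(Re²+Im²)) = -60.01 dB.
∠F = atan2(Im, Re) = -176.11°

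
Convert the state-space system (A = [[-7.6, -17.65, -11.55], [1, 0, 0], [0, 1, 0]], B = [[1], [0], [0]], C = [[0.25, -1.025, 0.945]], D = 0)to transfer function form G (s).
G(s) = C(sI - A)⁻¹B + D.
Characteristic polynomial det(sI - A) = s^3 + 7.6*s^2 + 17.65*s + 11.55.
Numerator from C·adj(sI-A)·B + D·det(sI-A) = 0.25*s^2 - 1.025*s + 0.945.
G(s) = (0.25*s^2 - 1.025*s + 0.945)/(s^3 + 7.6*s^2 + 17.65*s + 11.55)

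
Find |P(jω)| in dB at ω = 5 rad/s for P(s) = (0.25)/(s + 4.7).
Substitute s = j*5: P(j5) = 0.0249522 - 0.0265449j.
|P(j5)| = sqrt(Re² + Im²) = 0.03643.
20*log₁₀(0.03643) = -28.77 dB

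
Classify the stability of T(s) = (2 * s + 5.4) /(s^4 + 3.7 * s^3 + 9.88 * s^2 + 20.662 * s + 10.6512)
Denominator: s^4 + 3.7*s^3 + 9.88*s^2 + 20.662*s + 10.6512 = (s + 0.7)(s + 2.4)(s^2 + 0.6*s + 6.34). Poles: -0.3 + 2.5j, -0.3 - 2.5j, -0.7, -2.4. Stable (all poles in LHP)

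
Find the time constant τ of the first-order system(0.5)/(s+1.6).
First-order system: τ = -1/pole. Pole = -1.6. τ = -1/(-1.6) = 0.625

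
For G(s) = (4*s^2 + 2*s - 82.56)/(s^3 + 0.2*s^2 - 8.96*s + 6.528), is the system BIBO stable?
Denominator: s^3 + 0.2*s^2 - 8.96*s + 6.528 = (s - 0.8)(s - 2.4)(s + 3.4). Poles: -3.4, 0.8, 2.4. All Re(p)<0: No (unstable)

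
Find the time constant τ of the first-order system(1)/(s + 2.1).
First-order system: τ = -1/pole. Pole = -2.1. τ = -1/(-2.1) = 0.4762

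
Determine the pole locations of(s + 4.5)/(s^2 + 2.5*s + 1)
Set denominator = 0: s^2 + 2.5*s + 1 = (s + 2)(s + 0.5) = 0 → Poles: -0.5, -2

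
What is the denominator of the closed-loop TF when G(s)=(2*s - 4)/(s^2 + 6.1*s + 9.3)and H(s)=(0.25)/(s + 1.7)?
Characteristic poly = G_den * H_den + G_num * H_num = (s^3 + 7.8*s^2 + 19.67*s + 15.81) + (0.5*s - 1) = s^3 + 7.8*s^2 + 20.17*s + 14.81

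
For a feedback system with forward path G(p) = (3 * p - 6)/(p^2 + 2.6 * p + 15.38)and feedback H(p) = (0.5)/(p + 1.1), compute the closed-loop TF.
Closed-loop T = G/(1+GH).
Numerator: G_num * H_den = 3*p^2 - 2.7*p - 6.6.
Denominator: G_den * H_den + G_num * H_num = (p^3 + 3.7*p^2 + 18.24*p + 16.918) + (1.5*p - 3) = p^3 + 3.7*p^2 + 19.74*p + 13.918.
T(p) = (3*p^2 - 2.7*p - 6.6)/(p^3 + 3.7*p^2 + 19.74*p + 13.918)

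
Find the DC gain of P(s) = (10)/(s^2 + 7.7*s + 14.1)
DC gain = P(0) = num(0)/den(0) = 10/14.1 = 0.7092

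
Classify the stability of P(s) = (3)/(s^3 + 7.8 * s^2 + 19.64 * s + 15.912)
Denominator: s^3 + 7.8*s^2 + 19.64*s + 15.912 = (s + 1.8)(s + 3.4)(s + 2.6). Poles: -1.8, -2.6, -3.4. Stable (all poles in LHP)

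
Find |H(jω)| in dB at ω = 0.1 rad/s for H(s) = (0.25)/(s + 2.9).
Substitute s = j*0.1: H(j0.1) = 0.0861045 - 0.00296912j.
|H(j0.1)| = sqrt(Re² + Im²) = 0.08616.
20*log₁₀(0.08616) = -21.29 dB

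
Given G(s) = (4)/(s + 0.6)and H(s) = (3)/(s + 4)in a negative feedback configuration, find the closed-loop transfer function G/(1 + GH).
Closed-loop T = G/(1+GH).
Numerator: G_num * H_den = 4*s + 16.
Denominator: G_den * H_den + G_num * H_num = (s^2 + 4.6*s + 2.4) + (12) = s^2 + 4.6*s + 14.4.
T(s) = (4*s + 16)/(s^2 + 4.6*s + 14.4)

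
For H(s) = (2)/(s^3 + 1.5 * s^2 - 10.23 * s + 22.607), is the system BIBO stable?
Denominator: s^3 + 1.5*s^2 - 10.23*s + 22.607 = (s + 4.7)(s^2 - 3.2*s + 4.81). Poles: -4.7, 1.6 + 1.5j, 1.6 - 1.5j. All Re(p)<0: No (unstable)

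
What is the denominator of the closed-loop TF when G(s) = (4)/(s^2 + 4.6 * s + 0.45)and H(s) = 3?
Characteristic poly = G_den * H_den + G_num * H_num = (s^2 + 4.6*s + 0.45) + (12) = s^2 + 4.6*s + 12.45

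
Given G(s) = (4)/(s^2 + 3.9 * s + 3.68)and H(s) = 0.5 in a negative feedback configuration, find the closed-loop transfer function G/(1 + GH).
Closed-loop T = G/(1+GH).
Numerator: G_num * H_den = 4.
Denominator: G_den * H_den + G_num * H_num = (s^2 + 3.9*s + 3.68) + (2) = s^2 + 3.9*s + 5.68.
T(s) = (4)/(s^2 + 3.9*s + 5.68)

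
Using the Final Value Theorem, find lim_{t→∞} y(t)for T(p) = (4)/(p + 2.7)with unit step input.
FVT: lim_{t→∞} y(t) = lim_{p→0} p*Y(p) where Y(p) = T(p)/p.
= lim_{p→0} T(p) = T(0) = num(0)/den(0) = 4/2.7 = 1.481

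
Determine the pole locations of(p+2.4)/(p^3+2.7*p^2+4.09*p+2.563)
Set denominator = 0: p^3 + 2.7*p^2 + 4.09*p + 2.563 = (p + 1.1)(p^2 + 1.6*p + 2.33) = 0 → Poles: -0.8 + 1.3j, -0.8 - 1.3j, -1.1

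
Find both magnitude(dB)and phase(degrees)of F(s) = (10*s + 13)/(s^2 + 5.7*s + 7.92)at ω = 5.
Substitute s = j*5: F(j5) = 1.08966 - 1.10917j.
|F| = 20*log₁₀(sqrt(Re²+Im²)) = 3.83 dB.
∠F = atan2(Im, Re) = -45.51°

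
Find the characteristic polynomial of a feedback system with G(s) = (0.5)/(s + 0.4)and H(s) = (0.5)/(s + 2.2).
Characteristic poly = G_den * H_den + G_num * H_num = (s^2 + 2.6*s + 0.88) + (0.25) = s^2 + 2.6*s + 1.13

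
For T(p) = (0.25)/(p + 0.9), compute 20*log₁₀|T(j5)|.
Substitute p = j*5: T(j5) = 0.00871755 - 0.0484308j.
|T(j5)| = sqrt(Re² + Im²) = 0.04921.
20*log₁₀(0.04921) = -26.16 dB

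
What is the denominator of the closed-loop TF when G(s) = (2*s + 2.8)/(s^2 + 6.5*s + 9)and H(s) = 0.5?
Characteristic poly = G_den * H_den + G_num * H_num = (s^2 + 6.5*s + 9) + (s + 1.4) = s^2 + 7.5*s + 10.4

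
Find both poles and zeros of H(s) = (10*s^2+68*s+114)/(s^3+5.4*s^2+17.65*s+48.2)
Set denominator = 0: s^3 + 5.4*s^2 + 17.65*s + 48.2 = (s + 4)(s^2 + 1.4*s + 12.05) = 0 → Poles: -0.7 + 3.4j, -0.7 - 3.4j, -4
Set numerator = 0: 10*s^2 + 68*s + 114 = 10*(s + 3.8)(s + 3) = 0 → Zeros: -3, -3.8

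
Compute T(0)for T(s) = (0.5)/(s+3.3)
DC gain = T(0) = num(0)/den(0) = 0.5/3.3 = 0.1515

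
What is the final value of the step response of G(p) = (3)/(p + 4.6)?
FVT: lim_{t→∞} y(t) = lim_{p→0} p*Y(p) where Y(p) = G(p)/p.
= lim_{p→0} G(p) = G(0) = num(0)/den(0) = 3/4.6 = 0.6522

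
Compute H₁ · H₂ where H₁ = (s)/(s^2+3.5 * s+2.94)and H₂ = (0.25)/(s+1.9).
Series: H = H₁ · H₂ = (n₁·n₂)/(d₁·d₂).
Num: n₁·n₂ = 0.25*s. Den: d₁·d₂ = s^3 + 5.4*s^2 + 9.59*s + 5.586.
H(s) = (0.25*s)/(s^3 + 5.4*s^2 + 9.59*s + 5.586)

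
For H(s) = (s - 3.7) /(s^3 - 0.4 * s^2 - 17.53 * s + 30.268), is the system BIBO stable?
Denominator: s^3 - 0.4*s^2 - 17.53*s + 30.268 = (s - 2.3)(s + 4.7)(s - 2.8). Poles: -4.7, 2.3, 2.8. All Re(p)<0: No (unstable)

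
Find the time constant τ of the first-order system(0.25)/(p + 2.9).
First-order system: τ = -1/pole. Pole = -2.9. τ = -1/(-2.9) = 0.3448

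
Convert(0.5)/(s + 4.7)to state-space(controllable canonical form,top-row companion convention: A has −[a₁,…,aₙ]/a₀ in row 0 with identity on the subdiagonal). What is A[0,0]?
Reachable canonical form for den = s + 4.7: top row of A = -[a₁,a₂,...,aₙ]/a₀, ones on the subdiagonal, zeros elsewhere.
A = [[-4.7]].
A[0,0] = -4.7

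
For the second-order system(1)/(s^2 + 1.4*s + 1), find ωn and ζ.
Standard form: ωn²/(s²+2ζωn·s+ωn²).
const=1=ωn² → ωn=1, s coeff=1.4=2ζωn → ζ=0.7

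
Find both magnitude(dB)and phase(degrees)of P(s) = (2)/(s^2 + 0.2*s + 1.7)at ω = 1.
Substitute s = j*1: P(j1) = 2.64151 - 0.754717j.
|P| = 20*log₁₀(sqrt(Re²+Im²)) = 8.78 dB.
∠P = atan2(Im, Re) = -15.95°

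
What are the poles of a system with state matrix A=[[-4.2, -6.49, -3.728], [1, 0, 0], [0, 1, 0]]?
Eigenvalues solve det(λI - A) = 0.
Characteristic polynomial: λ^3 + 4.2*λ^2 + 6.49*λ + 3.728 = 0.
Factor: (λ + 1.6)(λ^2 + 2.6*λ + 2.33) = 0.
Roots: -1.3 + 0.8j, -1.3 - 0.8j, -1.6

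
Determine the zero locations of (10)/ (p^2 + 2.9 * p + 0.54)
Numerator is a nonzero constant (10) → Zeros: none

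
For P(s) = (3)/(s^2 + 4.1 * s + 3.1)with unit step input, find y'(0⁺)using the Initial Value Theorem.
IVT: y'(0⁺) = lim_{s→∞} s²·Y(s) = lim_{s→∞} s·P(s).
deg(num) = 0, deg(den) = 2, relative degree = 2 ≥ 2, so s·P(s) → 0. Initial slope = 0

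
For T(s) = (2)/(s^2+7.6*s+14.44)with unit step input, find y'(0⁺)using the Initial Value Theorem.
IVT: y'(0⁺) = lim_{s→∞} s²·Y(s) = lim_{s→∞} s·T(s).
deg(num) = 0, deg(den) = 2, relative degree = 2 ≥ 2, so s·T(s) → 0. Initial slope = 0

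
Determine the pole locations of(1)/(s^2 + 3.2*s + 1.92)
Set denominator = 0: s^2 + 3.2*s + 1.92 = (s + 0.8)(s + 2.4) = 0 → Poles: -0.8, -2.4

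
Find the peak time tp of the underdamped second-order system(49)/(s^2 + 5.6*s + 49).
Standard form: ωn²/(s²+2ζωn·s+ωn²) → ωn = 7, ζ = 0.4.
ωd = ωn·√(1-ζ²) = 7·√(1-0.4²) = 6.416.
tp = π/ωd = π/6.416 = 0.4897 s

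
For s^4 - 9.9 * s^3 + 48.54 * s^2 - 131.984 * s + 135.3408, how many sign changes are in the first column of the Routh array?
Routh array:
s^4: [1, 48.54, 135.3408]; s^3: [-9.9, -131.984]; s^2: [35.2083, 135.3408]; s^1: [-93.9284]; s^0: [135.3408]
First column: [1, -9.9, 35.2083, -93.9284, 135.3408]. Sign changes = 4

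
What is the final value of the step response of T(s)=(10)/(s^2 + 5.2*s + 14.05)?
FVT: lim_{t→∞} y(t) = lim_{s→0} s*Y(s) where Y(s) = T(s)/s.
= lim_{s→0} T(s) = T(0) = num(0)/den(0) = 10/14.05 = 0.7117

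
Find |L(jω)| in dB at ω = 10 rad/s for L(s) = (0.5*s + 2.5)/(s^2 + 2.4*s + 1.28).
Substitute s = j*10: L(j10) = -0.0122849 - 0.0536349j.
|L(j10)| = sqrt(Re² + Im²) = 0.05502.
20*log₁₀(0.05502) = -25.19 dB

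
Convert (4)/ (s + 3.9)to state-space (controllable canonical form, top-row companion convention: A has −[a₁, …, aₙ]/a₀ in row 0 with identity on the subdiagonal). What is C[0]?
Reachable canonical form: C = numerator coefficients (right-aligned, zero-padded to length n).
num = 4, C = [[4]].
C[0] = 4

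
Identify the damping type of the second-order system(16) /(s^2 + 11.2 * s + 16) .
Standard form: ωn²/(s²+2ζωn·s+ωn²) gives ωn=4, ζ=1.4.
Overdamped (ζ = 1.4 > 1)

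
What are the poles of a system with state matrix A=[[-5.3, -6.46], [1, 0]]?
Eigenvalues solve det(λI - A) = 0.
Characteristic polynomial: λ^2 + 5.3*λ + 6.46 = 0.
Factor: (λ + 1.9)(λ + 3.4) = 0.
Roots: -1.9, -3.4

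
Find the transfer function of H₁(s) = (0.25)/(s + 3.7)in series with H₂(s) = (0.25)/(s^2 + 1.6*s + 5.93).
Series: H = H₁ · H₂ = (n₁·n₂)/(d₁·d₂).
Num: n₁·n₂ = 0.0625. Den: d₁·d₂ = s^3 + 5.3*s^2 + 11.85*s + 21.941.
H(s) = (0.0625)/(s^3 + 5.3*s^2 + 11.85*s + 21.941)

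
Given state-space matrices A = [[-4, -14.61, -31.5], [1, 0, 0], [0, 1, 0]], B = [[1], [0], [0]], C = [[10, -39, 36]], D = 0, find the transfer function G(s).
G(s) = C(sI - A)⁻¹B + D.
Characteristic polynomial det(sI - A) = s^3 + 4*s^2 + 14.61*s + 31.5.
Numerator from C·adj(sI-A)·B + D·det(sI-A) = 10*s^2 - 39*s + 36.
G(s) = (10*s^2 - 39*s + 36)/(s^3 + 4*s^2 + 14.61*s + 31.5)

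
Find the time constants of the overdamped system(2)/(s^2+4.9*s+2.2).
Overdamped: real poles at -4.4, -0.5. τ = -1/pole → τ₁ = 0.2273, τ₂ = 2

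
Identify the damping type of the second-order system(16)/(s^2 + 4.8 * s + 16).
Standard form: ωn²/(s²+2ζωn·s+ωn²) gives ωn=4, ζ=0.6.
Underdamped (ζ = 0.6 < 1)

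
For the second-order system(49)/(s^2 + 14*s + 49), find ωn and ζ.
Standard form: ωn²/(s²+2ζωn·s+ωn²).
const=49=ωn² → ωn=7, s coeff=14=2ζωn → ζ=1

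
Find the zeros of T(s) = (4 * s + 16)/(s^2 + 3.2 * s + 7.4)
Set numerator = 0: 4*s + 16 = 0 → Zeros: -4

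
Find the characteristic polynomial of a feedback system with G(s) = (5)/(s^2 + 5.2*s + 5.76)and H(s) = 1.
Characteristic poly = G_den * H_den + G_num * H_num = (s^2 + 5.2*s + 5.76) + (5) = s^2 + 5.2*s + 10.76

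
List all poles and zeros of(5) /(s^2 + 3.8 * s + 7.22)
Set denominator = 0: s^2 + 3.8*s + 7.22 = 0 → Poles: -1.9 + 1.9j, -1.9 - 1.9j
Numerator is a nonzero constant (5) → Zeros: none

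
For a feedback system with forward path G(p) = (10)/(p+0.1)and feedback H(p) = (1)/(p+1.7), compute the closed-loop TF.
Closed-loop T = G/(1+GH).
Numerator: G_num * H_den = 10*p + 17.
Denominator: G_den * H_den + G_num * H_num = (p^2 + 1.8*p + 0.17) + (10) = p^2 + 1.8*p + 10.17.
T(p) = (10*p + 17)/(p^2 + 1.8*p + 10.17)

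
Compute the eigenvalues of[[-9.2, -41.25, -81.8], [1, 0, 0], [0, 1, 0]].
Eigenvalues solve det(λI - A) = 0.
Characteristic polynomial: λ^3 + 9.2*λ^2 + 41.25*λ + 81.8 = 0.
Factor: (λ + 4)(λ^2 + 5.2*λ + 20.45) = 0.
Roots: -2.6 + 3.7j, -2.6 - 3.7j, -4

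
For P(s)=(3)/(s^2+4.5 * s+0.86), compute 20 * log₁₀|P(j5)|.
Substitute s = j*5: P(j5) = -0.066502 - 0.0619841j.
|P(j5)| = sqrt(Re² + Im²) = 0.09091.
20*log₁₀(0.09091) = -20.83 dB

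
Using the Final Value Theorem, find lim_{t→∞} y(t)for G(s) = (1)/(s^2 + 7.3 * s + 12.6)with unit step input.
FVT: lim_{t→∞} y(t) = lim_{s→0} s*Y(s) where Y(s) = G(s)/s.
= lim_{s→0} G(s) = G(0) = num(0)/den(0) = 1/12.6 = 0.07937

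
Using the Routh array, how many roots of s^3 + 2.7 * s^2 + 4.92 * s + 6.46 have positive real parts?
Routh array:
s^3: [1, 4.92]; s^2: [2.7, 6.46]; s^1: [2.52741]; s^0: [6.46]
First column: [1, 2.7, 2.52741, 6.46]. Sign changes = RHP roots = 0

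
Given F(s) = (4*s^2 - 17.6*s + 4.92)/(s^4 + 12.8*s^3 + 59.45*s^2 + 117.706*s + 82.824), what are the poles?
Set denominator = 0: s^4 + 12.8*s^3 + 59.45*s^2 + 117.706*s + 82.824 = (s + 2.9)(s + 4.2)(s + 4)(s + 1.7) = 0 → Poles: -1.7, -2.9, -4, -4.2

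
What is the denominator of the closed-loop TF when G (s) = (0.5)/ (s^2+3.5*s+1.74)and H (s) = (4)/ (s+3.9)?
Characteristic poly = G_den * H_den + G_num * H_num = (s^3 + 7.4*s^2 + 15.39*s + 6.786) + (2) = s^3 + 7.4*s^2 + 15.39*s + 8.786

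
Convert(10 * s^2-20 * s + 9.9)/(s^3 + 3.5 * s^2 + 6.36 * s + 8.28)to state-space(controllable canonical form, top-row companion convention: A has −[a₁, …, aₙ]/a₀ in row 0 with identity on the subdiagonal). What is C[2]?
Reachable canonical form: C = numerator coefficients (right-aligned, zero-padded to length n).
num = 10*s^2 - 20*s + 9.9, C = [[10, -20, 9.9]].
C[2] = 9.9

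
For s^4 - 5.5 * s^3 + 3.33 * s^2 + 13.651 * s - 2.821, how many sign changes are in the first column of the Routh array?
Routh array:
s^4: [1, 3.33, -2.821]; s^3: [-5.5, 13.651]; s^2: [5.812, -2.821]; s^1: [10.9814]; s^0: [-2.821]
First column: [1, -5.5, 5.812, 10.9814, -2.821]. Sign changes = 3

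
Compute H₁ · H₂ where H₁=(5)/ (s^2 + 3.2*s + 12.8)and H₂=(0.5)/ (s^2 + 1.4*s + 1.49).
Series: H = H₁ · H₂ = (n₁·n₂)/(d₁·d₂).
Num: n₁·n₂ = 2.5. Den: d₁·d₂ = s^4 + 4.6*s^3 + 18.77*s^2 + 22.688*s + 19.072.
H(s) = (2.5)/(s^4 + 4.6*s^3 + 18.77*s^2 + 22.688*s + 19.072)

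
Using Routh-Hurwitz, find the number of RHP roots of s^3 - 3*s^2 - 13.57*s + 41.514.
Routh array:
s^3: [1, -13.57]; s^2: [-3, 41.514]; s^1: [0.268]; s^0: [41.514]
First column: [1, -3, 0.268, 41.514]. Sign changes = RHP roots = 2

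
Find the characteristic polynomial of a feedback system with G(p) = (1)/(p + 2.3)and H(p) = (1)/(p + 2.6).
Characteristic poly = G_den * H_den + G_num * H_num = (p^2 + 4.9*p + 5.98) + (1) = p^2 + 4.9*p + 6.98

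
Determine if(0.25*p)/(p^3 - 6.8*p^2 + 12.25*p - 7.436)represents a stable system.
Denominator: p^3 - 6.8*p^2 + 12.25*p - 7.436 = (p - 4.4)(p^2 - 2.4*p + 1.69). Poles: 1.2 + 0.5j, 1.2 - 0.5j, 4.4. All Re(p)<0: No (unstable)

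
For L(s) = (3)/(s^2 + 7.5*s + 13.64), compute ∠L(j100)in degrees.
Substitute s = j*100: L(j100) = -0.000298725 - 2.2435e-05j.
∠L(j100) = atan2(Im, Re) = atan2(-2.2435e-05, -0.000298725) = -175.71°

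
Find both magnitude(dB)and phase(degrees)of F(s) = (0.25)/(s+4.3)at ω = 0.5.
Substitute s = j*0.5: F(j0.5) = 0.0573639 - 0.00667022j.
|F| = 20*log₁₀(sqrt(Re²+Im²)) = -24.77 dB.
∠F = atan2(Im, Re) = -6.63°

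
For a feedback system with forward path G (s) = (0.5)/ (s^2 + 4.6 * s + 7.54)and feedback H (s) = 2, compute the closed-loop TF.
Closed-loop T = G/(1+GH).
Numerator: G_num * H_den = 0.5.
Denominator: G_den * H_den + G_num * H_num = (s^2 + 4.6*s + 7.54) + (1) = s^2 + 4.6*s + 8.54.
T(s) = (0.5)/(s^2 + 4.6*s + 8.54)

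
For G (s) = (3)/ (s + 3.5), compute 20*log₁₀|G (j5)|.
Substitute s = j*5: G(j5) = 0.281879 - 0.402685j.
|G(j5)| = sqrt(Re² + Im²) = 0.4915.
20*log₁₀(0.4915) = -6.17 dB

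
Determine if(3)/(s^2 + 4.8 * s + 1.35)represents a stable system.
Denominator: s^2 + 4.8*s + 1.35 = (s + 0.3)(s + 4.5). Poles: -0.3, -4.5. All Re(p)<0: Yes (stable)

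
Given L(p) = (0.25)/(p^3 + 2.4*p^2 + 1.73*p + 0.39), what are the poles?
Set denominator = 0: p^3 + 2.4*p^2 + 1.73*p + 0.39 = (p + 0.5)(p + 0.6)(p + 1.3) = 0 → Poles: -0.5, -0.6, -1.3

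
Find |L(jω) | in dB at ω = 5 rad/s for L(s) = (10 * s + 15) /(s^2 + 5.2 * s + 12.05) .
Substitute s = j*5: L(j5) = 1.31059 - 1.2297j.
|L(j5)| = sqrt(Re² + Im²) = 1.797.
20*log₁₀(1.797) = 5.09 dB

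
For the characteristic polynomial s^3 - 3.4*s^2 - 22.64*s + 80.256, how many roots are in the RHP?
s^3 - 3.4*s^2 - 22.64*s + 80.256 = (s - 4.4)(s - 3.8)(s + 4.8). Poles: -4.8, 3.8, 4.4. RHP poles (Re>0): 2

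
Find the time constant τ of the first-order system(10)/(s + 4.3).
First-order system: τ = -1/pole. Pole = -4.3. τ = -1/(-4.3) = 0.2326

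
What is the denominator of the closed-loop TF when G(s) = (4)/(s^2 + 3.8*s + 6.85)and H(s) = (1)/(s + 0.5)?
Characteristic poly = G_den * H_den + G_num * H_num = (s^3 + 4.3*s^2 + 8.75*s + 3.425) + (4) = s^3 + 4.3*s^2 + 8.75*s + 7.425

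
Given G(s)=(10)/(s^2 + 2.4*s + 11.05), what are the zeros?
Numerator is a nonzero constant (10) → Zeros: none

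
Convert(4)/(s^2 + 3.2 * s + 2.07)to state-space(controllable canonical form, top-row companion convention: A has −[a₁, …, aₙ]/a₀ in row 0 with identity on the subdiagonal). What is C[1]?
Reachable canonical form: C = numerator coefficients (right-aligned, zero-padded to length n).
num = 4, C = [[0, 4]].
C[1] = 4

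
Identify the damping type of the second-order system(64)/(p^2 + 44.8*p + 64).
Standard form: ωn²/(p²+2ζωn·p+ωn²) gives ωn=8, ζ=2.8.
Overdamped (ζ = 2.8 > 1)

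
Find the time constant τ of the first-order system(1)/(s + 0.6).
First-order system: τ = -1/pole. Pole = -0.6. τ = -1/(-0.6) = 1.667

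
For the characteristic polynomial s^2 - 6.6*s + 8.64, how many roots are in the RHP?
s^2 - 6.6*s + 8.64 = (s - 4.8)(s - 1.8). Poles: 1.8, 4.8. RHP poles (Re>0): 2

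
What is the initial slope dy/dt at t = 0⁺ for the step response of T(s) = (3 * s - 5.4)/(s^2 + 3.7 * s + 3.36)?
IVT: y'(0⁺) = lim_{s→∞} s²·Y(s) = lim_{s→∞} s·T(s).
deg(num) = 1, deg(den) = 2, relative degree = 1, so s·T(s) → (leading num)/(leading den) = 3/1 = 3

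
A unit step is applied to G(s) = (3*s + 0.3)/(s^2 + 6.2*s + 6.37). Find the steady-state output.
FVT: lim_{t→∞} y(t) = lim_{s→0} s*Y(s) where Y(s) = G(s)/s.
= lim_{s→0} G(s) = G(0) = num(0)/den(0) = 0.3/6.37 = 0.0471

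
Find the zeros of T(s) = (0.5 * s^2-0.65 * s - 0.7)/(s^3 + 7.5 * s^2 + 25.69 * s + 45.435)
Set numerator = 0: 0.5*s^2 - 0.65*s - 0.7 = 0.5*(s + 0.7)(s - 2) = 0 → Zeros: -0.7, 2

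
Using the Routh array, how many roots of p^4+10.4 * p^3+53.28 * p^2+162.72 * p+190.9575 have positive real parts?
Routh array:
p^4: [1, 53.28, 190.9575]; p^3: [10.4, 162.72]; p^2: [37.6338, 190.9575]; p^1: [109.949]; p^0: [190.9575]
First column: [1, 10.4, 37.6338, 109.949, 190.9575]. Sign changes = RHP roots = 0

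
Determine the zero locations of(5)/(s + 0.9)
Numerator is a nonzero constant (5) → Zeros: none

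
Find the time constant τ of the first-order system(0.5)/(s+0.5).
First-order system: τ = -1/pole. Pole = -0.5. τ = -1/(-0.5) = 2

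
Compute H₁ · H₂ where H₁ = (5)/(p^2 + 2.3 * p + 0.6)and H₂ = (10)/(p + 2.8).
Series: H = H₁ · H₂ = (n₁·n₂)/(d₁·d₂).
Num: n₁·n₂ = 50. Den: d₁·d₂ = p^3 + 5.1*p^2 + 7.04*p + 1.68.
H(p) = (50)/(p^3 + 5.1*p^2 + 7.04*p + 1.68)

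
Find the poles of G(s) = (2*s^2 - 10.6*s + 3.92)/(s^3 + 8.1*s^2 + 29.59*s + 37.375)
Set denominator = 0: s^3 + 8.1*s^2 + 29.59*s + 37.375 = (s + 2.3)(s^2 + 5.8*s + 16.25) = 0 → Poles: -2.3, -2.9 + 2.8j, -2.9 - 2.8j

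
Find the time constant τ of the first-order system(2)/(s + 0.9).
First-order system: τ = -1/pole. Pole = -0.9. τ = -1/(-0.9) = 1.111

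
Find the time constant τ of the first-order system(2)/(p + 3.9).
First-order system: τ = -1/pole. Pole = -3.9. τ = -1/(-3.9) = 0.2564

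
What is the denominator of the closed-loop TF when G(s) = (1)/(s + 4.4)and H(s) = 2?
Characteristic poly = G_den * H_den + G_num * H_num = (s + 4.4) + (2) = s + 6.4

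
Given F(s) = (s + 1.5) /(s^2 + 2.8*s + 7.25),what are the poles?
Set denominator = 0: s^2 + 2.8*s + 7.25 = 0 → Poles: -1.4 + 2.3j, -1.4 - 2.3j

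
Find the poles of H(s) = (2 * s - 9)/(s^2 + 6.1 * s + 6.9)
Set denominator = 0: s^2 + 6.1*s + 6.9 = (s + 4.6)(s + 1.5) = 0 → Poles: -1.5, -4.6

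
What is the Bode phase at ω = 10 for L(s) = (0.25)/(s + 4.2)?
Substitute s = j*10: L(j10) = 0.00892554 - 0.0212513j.
∠L(j10) = atan2(Im, Re) = atan2(-0.0212513, 0.00892554) = -67.22°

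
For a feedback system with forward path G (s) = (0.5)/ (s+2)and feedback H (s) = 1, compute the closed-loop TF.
Closed-loop T = G/(1+GH).
Numerator: G_num * H_den = 0.5.
Denominator: G_den * H_den + G_num * H_num = (s + 2) + (0.5) = s + 2.5.
T(s) = (0.5)/(s + 2.5)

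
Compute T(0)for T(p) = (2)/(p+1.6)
DC gain = T(0) = num(0)/den(0) = 2/1.6 = 1.25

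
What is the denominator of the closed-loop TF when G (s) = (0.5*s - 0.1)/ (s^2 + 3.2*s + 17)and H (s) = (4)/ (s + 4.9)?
Characteristic poly = G_den * H_den + G_num * H_num = (s^3 + 8.1*s^2 + 32.68*s + 83.3) + (2*s - 0.4) = s^3 + 8.1*s^2 + 34.68*s + 82.9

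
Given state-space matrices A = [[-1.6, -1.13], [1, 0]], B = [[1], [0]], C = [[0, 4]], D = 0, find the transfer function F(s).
F(s) = C(sI - A)⁻¹B + D.
Characteristic polynomial det(sI - A) = s^2 + 1.6*s + 1.13.
Numerator from C·adj(sI-A)·B + D·det(sI-A) = 4.
F(s) = (4)/(s^2 + 1.6*s + 1.13)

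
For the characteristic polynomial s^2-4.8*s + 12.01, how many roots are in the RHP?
Poles: 2.4 + 2.5j, 2.4 - 2.5j. RHP poles (Re>0): 2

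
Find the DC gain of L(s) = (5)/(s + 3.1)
DC gain = L(0) = num(0)/den(0) = 5/3.1 = 1.613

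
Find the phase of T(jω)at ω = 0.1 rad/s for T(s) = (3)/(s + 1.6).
Substitute s = j*0.1: T(j0.1) = 1.8677 - 0.116732j.
∠T(j0.1) = atan2(Im, Re) = atan2(-0.116732, 1.8677) = -3.58°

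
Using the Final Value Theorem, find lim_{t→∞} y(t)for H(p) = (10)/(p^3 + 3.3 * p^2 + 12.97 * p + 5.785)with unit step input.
FVT: lim_{t→∞} y(t) = lim_{p→0} p*Y(p) where Y(p) = H(p)/p.
= lim_{p→0} H(p) = H(0) = num(0)/den(0) = 10/5.785 = 1.729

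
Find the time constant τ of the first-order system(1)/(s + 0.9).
First-order system: τ = -1/pole. Pole = -0.9. τ = -1/(-0.9) = 1.111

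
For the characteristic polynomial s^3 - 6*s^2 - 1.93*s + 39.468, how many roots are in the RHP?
s^3 - 6*s^2 - 1.93*s + 39.468 = (s - 4.4)(s - 3.9)(s + 2.3). Poles: -2.3, 3.9, 4.4. RHP poles (Re>0): 2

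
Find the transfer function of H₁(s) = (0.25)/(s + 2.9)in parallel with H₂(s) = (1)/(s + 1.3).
Parallel: H = H₁ + H₂ = (n₁·d₂ + n₂·d₁)/(d₁·d₂).
n₁·d₂ = 0.25*s + 0.325. n₂·d₁ = s + 2.9. Sum = 1.25*s + 3.225. d₁·d₂ = s^2 + 4.2*s + 3.77.
H(s) = (1.25*s + 3.225)/(s^2 + 4.2*s + 3.77)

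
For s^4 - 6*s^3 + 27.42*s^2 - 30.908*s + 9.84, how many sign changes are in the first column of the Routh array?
Routh array:
s^4: [1, 27.42, 9.84]; s^3: [-6, -30.908]; s^2: [22.2687, 9.84]; s^1: [-28.2567]; s^0: [9.84]
First column: [1, -6, 22.2687, -28.2567, 9.84]. Sign changes = 4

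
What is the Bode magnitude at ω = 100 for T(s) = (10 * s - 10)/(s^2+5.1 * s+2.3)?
Substitute s = j*100: T(j100) = 0.00608674 - 0.0997125j.
|T(j100)| = sqrt(Re² + Im²) = 0.0999.
20*log₁₀(0.0999) = -20.01 dB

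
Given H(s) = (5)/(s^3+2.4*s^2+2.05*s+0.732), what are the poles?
Set denominator = 0: s^3 + 2.4*s^2 + 2.05*s + 0.732 = (s + 1.2)(s^2 + 1.2*s + 0.61) = 0 → Poles: -0.6 + 0.5j, -0.6 - 0.5j, -1.2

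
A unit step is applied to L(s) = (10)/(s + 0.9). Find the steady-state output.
FVT: lim_{t→∞} y(t) = lim_{s→0} s*Y(s) where Y(s) = L(s)/s.
= lim_{s→0} L(s) = L(0) = num(0)/den(0) = 10/0.9 = 11.11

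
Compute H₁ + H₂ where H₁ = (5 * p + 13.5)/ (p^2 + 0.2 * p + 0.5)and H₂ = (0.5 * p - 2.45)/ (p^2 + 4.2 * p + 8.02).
Parallel: H = H₁ + H₂ = (n₁·d₂ + n₂·d₁)/(d₁·d₂).
n₁·d₂ = 5*p^3 + 34.5*p^2 + 96.8*p + 108.27. n₂·d₁ = 0.5*p^3 - 2.35*p^2 - 0.24*p - 1.225. Sum = 5.5*p^3 + 32.15*p^2 + 96.56*p + 107.045. d₁·d₂ = p^4 + 4.4*p^3 + 9.36*p^2 + 3.704*p + 4.01.
H(p) = (5.5*p^3 + 32.15*p^2 + 96.56*p + 107.045)/(p^4 + 4.4*p^3 + 9.36*p^2 + 3.704*p + 4.01)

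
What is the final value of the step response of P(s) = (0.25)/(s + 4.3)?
FVT: lim_{t→∞} y(t) = lim_{s→0} s*Y(s) where Y(s) = P(s)/s.
= lim_{s→0} P(s) = P(0) = num(0)/den(0) = 0.25/4.3 = 0.05814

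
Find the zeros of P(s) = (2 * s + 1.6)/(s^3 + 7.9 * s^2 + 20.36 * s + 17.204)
Set numerator = 0: 2*s + 1.6 = 0 → Zeros: -0.8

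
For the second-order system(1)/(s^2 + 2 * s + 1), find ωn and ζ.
Standard form: ωn²/(s²+2ζωn·s+ωn²).
const=1=ωn² → ωn=1, s coeff=2=2ζωn → ζ=1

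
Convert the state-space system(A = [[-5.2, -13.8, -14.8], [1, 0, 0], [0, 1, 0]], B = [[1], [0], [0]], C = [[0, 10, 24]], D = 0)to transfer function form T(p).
T(p) = C(pI - A)⁻¹B + D.
Characteristic polynomial det(pI - A) = p^3 + 5.2*p^2 + 13.8*p + 14.8.
Numerator from C·adj(pI-A)·B + D·det(pI-A) = 10*p + 24.
T(p) = (10*p + 24)/(p^3 + 5.2*p^2 + 13.8*p + 14.8)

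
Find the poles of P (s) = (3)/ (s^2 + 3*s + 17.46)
Set denominator = 0: s^2 + 3*s + 17.46 = 0 → Poles: -1.5 + 3.9j, -1.5 - 3.9j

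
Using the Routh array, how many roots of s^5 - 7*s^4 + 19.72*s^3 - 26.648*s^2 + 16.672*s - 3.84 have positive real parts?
Routh array:
s^5: [1, 19.72, 16.672]; s^4: [-7, -26.648, -3.84]; s^3: [15.9131, 16.1234]; s^2: [-19.5555, -3.84]; s^1: [12.9987]; s^0: [-3.84]
First column: [1, -7, 15.9131, -19.5555, 12.9987, -3.84]. Sign changes = RHP roots = 5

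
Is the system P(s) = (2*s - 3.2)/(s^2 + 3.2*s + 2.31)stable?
Denominator: s^2 + 3.2*s + 2.31 = (s + 2.1)(s + 1.1). Poles: -1.1, -2.1. All Re(p)<0: Yes (stable)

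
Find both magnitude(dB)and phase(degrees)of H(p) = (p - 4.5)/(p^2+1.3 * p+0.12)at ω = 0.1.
Substitute p = j*0.1: H(j0.1) = -16.6207 + 20.5517j.
|H| = 20*log₁₀(sqrt(Re²+Im²)) = 28.44 dB.
∠H = atan2(Im, Re) = 128.96°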